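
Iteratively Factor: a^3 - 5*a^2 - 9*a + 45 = (a - 3)*(a^2 - 2*a - 15) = (a - 5)*(a - 3)*(a + 3)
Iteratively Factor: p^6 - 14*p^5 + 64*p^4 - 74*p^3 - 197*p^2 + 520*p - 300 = (p - 1)*(p^5 - 13*p^4 + 51*p^3 - 23*p^2 - 220*p + 300) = (p - 2)*(p - 1)*(p^4 - 11*p^3 + 29*p^2 + 35*p - 150) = (p - 5)*(p - 2)*(p - 1)*(p^3 - 6*p^2 - p + 30) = (p - 5)^2*(p - 2)*(p - 1)*(p^2 - p - 6) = (p - 5)^2*(p - 2)*(p - 1)*(p + 2)*(p - 3)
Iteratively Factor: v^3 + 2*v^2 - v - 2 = (v - 1)*(v^2 + 3*v + 2) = (v - 1)*(v + 1)*(v + 2)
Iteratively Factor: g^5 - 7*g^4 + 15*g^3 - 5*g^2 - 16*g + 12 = (g - 3)*(g^4 - 4*g^3 + 3*g^2 + 4*g - 4) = (g - 3)*(g - 1)*(g^3 - 3*g^2 + 4) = (g - 3)*(g - 2)*(g - 1)*(g^2 - g - 2) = (g - 3)*(g - 2)^2*(g - 1)*(g + 1)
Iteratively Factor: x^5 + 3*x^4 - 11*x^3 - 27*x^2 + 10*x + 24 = (x - 1)*(x^4 + 4*x^3 - 7*x^2 - 34*x - 24) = (x - 1)*(x + 1)*(x^3 + 3*x^2 - 10*x - 24) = (x - 1)*(x + 1)*(x + 4)*(x^2 - x - 6) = (x - 1)*(x + 1)*(x + 2)*(x + 4)*(x - 3)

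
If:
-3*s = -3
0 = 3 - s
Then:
No Solution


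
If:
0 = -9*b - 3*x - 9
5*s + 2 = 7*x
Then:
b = -x/3 - 1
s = 7*x/5 - 2/5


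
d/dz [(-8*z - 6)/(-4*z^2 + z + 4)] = 2*(16*z^2 - 4*z - (4*z + 3)*(8*z - 1) - 16)/(-4*z^2 + z + 4)^2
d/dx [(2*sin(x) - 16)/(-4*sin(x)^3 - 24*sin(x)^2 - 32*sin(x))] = (sin(x)^3 - 9*sin(x)^2 - 48*sin(x) - 32)*cos(x)/((sin(x) + 2)^2*(sin(x) + 4)^2*sin(x)^2)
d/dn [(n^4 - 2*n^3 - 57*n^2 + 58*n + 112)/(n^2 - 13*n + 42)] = (2*n^5 - 41*n^4 + 220*n^3 + 431*n^2 - 5012*n + 3892)/(n^4 - 26*n^3 + 253*n^2 - 1092*n + 1764)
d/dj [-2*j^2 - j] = -4*j - 1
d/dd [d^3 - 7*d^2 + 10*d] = 3*d^2 - 14*d + 10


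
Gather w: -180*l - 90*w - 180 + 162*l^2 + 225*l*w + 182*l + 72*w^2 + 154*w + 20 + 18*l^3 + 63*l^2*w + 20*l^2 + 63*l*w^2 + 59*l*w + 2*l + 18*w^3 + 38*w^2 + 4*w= 18*l^3 + 182*l^2 + 4*l + 18*w^3 + w^2*(63*l + 110) + w*(63*l^2 + 284*l + 68) - 160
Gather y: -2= -2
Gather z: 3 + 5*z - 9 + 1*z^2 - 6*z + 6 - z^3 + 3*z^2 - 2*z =-z^3 + 4*z^2 - 3*z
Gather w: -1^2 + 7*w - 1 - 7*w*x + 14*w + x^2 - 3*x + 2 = w*(21 - 7*x) + x^2 - 3*x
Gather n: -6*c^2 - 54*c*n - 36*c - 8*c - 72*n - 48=-6*c^2 - 44*c + n*(-54*c - 72) - 48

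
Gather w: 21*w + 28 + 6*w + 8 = 27*w + 36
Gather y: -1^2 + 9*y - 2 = 9*y - 3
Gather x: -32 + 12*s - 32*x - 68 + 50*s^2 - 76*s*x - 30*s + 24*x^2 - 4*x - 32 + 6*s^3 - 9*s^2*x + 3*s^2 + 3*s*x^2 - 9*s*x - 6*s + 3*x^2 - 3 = 6*s^3 + 53*s^2 - 24*s + x^2*(3*s + 27) + x*(-9*s^2 - 85*s - 36) - 135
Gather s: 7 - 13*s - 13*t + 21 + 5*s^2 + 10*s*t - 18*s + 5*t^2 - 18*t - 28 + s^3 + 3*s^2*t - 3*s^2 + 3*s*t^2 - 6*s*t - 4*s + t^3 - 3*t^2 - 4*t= s^3 + s^2*(3*t + 2) + s*(3*t^2 + 4*t - 35) + t^3 + 2*t^2 - 35*t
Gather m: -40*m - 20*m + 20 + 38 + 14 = 72 - 60*m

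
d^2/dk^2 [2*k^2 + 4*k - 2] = 4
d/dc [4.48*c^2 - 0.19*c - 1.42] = 8.96*c - 0.19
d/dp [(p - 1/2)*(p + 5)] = 2*p + 9/2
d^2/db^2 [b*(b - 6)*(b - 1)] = 6*b - 14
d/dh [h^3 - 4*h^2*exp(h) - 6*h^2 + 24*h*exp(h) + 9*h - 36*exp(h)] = -4*h^2*exp(h) + 3*h^2 + 16*h*exp(h) - 12*h - 12*exp(h) + 9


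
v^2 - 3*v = v*(v - 3)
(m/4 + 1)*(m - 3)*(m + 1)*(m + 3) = m^4/4 + 5*m^3/4 - 5*m^2/4 - 45*m/4 - 9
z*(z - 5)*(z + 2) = z^3 - 3*z^2 - 10*z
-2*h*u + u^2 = u*(-2*h + u)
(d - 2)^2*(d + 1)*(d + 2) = d^4 - d^3 - 6*d^2 + 4*d + 8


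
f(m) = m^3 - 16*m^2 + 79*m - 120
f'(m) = 3*m^2 - 32*m + 79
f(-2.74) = -477.15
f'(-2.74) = 189.20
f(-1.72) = -308.30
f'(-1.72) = 142.92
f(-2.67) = -464.03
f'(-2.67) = 185.83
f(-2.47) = -427.81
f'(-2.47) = 176.34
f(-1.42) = -267.31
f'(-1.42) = 130.49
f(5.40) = -2.50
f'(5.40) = -6.32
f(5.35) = -2.18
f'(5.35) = -6.33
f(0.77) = -68.20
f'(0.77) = 56.14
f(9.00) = 24.00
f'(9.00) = 34.00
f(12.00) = 252.00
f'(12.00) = 127.00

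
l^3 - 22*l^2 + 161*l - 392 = (l - 8)*(l - 7)^2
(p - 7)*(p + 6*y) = p^2 + 6*p*y - 7*p - 42*y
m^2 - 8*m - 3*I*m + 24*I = (m - 8)*(m - 3*I)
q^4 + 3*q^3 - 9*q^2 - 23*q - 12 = (q - 3)*(q + 1)^2*(q + 4)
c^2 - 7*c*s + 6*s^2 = (c - 6*s)*(c - s)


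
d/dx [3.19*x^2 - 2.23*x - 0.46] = 6.38*x - 2.23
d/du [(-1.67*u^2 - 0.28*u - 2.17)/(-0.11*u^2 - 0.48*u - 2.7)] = (0.7708*u^2 + 8.5406*u - 0.2856)/(0.0121*u^4 + 0.1056*u^3 + 0.8244*u^2 + 2.592*u + 7.29)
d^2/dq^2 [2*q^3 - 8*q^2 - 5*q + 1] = 12*q - 16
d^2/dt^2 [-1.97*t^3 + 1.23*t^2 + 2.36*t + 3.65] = 2.46 - 11.82*t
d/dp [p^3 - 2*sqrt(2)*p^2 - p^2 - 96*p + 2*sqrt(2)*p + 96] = 3*p^2 - 4*sqrt(2)*p - 2*p - 96 + 2*sqrt(2)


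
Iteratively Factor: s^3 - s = (s + 1)*(s^2 - s) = s*(s + 1)*(s - 1)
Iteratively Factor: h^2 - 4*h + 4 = (h - 2)*(h - 2)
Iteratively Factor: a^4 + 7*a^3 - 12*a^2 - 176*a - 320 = (a + 4)*(a^3 + 3*a^2 - 24*a - 80) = (a - 5)*(a + 4)*(a^2 + 8*a + 16) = (a - 5)*(a + 4)^2*(a + 4)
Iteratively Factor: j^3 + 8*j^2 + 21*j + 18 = (j + 3)*(j^2 + 5*j + 6) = (j + 3)^2*(j + 2)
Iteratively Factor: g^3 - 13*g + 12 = (g - 3)*(g^2 + 3*g - 4) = (g - 3)*(g + 4)*(g - 1)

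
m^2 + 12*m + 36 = (m + 6)^2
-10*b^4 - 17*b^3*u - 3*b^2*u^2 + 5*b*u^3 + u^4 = (-2*b + u)*(b + u)^2*(5*b + u)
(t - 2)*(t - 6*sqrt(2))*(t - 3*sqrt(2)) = t^3 - 9*sqrt(2)*t^2 - 2*t^2 + 18*sqrt(2)*t + 36*t - 72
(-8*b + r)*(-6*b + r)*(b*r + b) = 48*b^3*r + 48*b^3 - 14*b^2*r^2 - 14*b^2*r + b*r^3 + b*r^2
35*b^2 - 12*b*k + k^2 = (-7*b + k)*(-5*b + k)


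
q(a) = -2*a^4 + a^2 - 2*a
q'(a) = -8*a^3 + 2*a - 2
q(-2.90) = -127.25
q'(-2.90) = 187.31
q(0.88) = -2.18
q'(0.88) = -5.69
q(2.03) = -33.90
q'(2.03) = -64.86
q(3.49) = -291.51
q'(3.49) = -335.09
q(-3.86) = -421.38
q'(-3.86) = 450.38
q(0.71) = -1.42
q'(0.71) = -3.44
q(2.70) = -104.40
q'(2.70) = -154.06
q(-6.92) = -4524.49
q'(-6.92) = 2635.15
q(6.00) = -2568.00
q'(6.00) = -1718.00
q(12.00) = -41352.00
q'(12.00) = -13802.00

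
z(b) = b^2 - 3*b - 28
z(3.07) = -27.79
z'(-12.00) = -27.00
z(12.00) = 80.00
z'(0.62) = -1.76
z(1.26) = -30.19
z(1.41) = -30.24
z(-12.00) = 152.00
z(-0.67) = -25.54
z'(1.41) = -0.18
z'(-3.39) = -9.78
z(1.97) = -30.03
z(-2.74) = -12.27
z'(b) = 2*b - 3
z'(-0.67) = -4.34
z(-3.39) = -6.34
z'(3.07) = 3.14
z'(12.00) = 21.00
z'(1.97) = 0.94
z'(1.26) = -0.48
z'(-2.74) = -8.48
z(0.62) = -29.48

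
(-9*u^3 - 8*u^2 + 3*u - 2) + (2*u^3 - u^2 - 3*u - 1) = -7*u^3 - 9*u^2 - 3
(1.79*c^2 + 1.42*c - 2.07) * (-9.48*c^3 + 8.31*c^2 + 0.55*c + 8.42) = -16.9692*c^5 + 1.4133*c^4 + 32.4083*c^3 - 1.3489*c^2 + 10.8179*c - 17.4294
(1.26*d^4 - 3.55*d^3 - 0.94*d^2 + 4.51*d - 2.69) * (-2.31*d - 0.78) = -2.9106*d^5 + 7.2177*d^4 + 4.9404*d^3 - 9.6849*d^2 + 2.6961*d + 2.0982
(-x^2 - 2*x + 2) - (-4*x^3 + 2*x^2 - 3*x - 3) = 4*x^3 - 3*x^2 + x + 5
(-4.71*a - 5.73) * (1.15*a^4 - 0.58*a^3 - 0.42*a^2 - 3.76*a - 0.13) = -5.4165*a^5 - 3.8577*a^4 + 5.3016*a^3 + 20.1162*a^2 + 22.1571*a + 0.7449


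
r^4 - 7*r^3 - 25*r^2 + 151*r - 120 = (r - 8)*(r - 3)*(r - 1)*(r + 5)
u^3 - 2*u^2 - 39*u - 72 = (u - 8)*(u + 3)^2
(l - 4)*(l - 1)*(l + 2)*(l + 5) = l^4 + 2*l^3 - 21*l^2 - 22*l + 40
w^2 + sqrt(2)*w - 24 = (w - 3*sqrt(2))*(w + 4*sqrt(2))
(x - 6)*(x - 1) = x^2 - 7*x + 6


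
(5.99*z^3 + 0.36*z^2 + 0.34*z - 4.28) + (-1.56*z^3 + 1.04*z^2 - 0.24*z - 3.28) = 4.43*z^3 + 1.4*z^2 + 0.1*z - 7.56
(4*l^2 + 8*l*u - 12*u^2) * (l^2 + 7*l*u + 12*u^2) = 4*l^4 + 36*l^3*u + 92*l^2*u^2 + 12*l*u^3 - 144*u^4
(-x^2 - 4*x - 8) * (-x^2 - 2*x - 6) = x^4 + 6*x^3 + 22*x^2 + 40*x + 48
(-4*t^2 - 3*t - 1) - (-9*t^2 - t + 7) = 5*t^2 - 2*t - 8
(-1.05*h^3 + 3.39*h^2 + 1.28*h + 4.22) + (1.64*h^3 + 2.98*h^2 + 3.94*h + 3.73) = 0.59*h^3 + 6.37*h^2 + 5.22*h + 7.95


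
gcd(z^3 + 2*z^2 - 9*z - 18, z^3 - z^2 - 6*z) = z^2 - z - 6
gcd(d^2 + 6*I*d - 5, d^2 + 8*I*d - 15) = d + 5*I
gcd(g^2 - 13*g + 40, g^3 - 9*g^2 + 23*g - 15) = g - 5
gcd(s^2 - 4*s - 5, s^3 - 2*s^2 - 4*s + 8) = 1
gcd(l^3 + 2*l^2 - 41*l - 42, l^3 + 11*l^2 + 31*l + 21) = l^2 + 8*l + 7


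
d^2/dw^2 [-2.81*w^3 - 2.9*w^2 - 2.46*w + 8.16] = -16.86*w - 5.8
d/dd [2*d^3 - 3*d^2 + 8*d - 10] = 6*d^2 - 6*d + 8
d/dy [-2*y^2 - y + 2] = -4*y - 1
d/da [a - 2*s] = 1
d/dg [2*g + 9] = 2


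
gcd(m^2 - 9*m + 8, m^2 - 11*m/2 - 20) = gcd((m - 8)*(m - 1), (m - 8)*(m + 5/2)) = m - 8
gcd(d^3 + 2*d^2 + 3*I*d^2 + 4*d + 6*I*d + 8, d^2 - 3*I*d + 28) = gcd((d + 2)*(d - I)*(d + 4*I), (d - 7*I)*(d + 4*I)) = d + 4*I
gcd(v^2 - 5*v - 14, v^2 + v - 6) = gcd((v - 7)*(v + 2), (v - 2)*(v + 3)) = 1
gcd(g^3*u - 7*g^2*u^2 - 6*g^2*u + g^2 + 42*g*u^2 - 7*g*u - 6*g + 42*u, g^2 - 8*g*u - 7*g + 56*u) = 1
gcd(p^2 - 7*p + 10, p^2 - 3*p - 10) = p - 5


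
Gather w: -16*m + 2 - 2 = -16*m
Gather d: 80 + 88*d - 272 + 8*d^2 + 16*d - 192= 8*d^2 + 104*d - 384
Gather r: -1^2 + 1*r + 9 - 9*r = 8 - 8*r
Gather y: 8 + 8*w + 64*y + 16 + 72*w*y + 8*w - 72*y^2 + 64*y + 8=16*w - 72*y^2 + y*(72*w + 128) + 32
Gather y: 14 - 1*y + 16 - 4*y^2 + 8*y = -4*y^2 + 7*y + 30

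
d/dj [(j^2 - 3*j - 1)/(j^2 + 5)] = 3*(j^2 + 4*j - 5)/(j^4 + 10*j^2 + 25)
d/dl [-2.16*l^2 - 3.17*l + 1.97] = -4.32*l - 3.17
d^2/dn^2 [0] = 0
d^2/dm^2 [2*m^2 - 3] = 4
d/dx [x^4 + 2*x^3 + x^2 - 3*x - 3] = 4*x^3 + 6*x^2 + 2*x - 3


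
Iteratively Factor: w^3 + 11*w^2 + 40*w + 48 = (w + 4)*(w^2 + 7*w + 12) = (w + 3)*(w + 4)*(w + 4)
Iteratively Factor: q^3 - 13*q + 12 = (q + 4)*(q^2 - 4*q + 3) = (q - 3)*(q + 4)*(q - 1)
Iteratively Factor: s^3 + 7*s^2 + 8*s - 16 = (s - 1)*(s^2 + 8*s + 16) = (s - 1)*(s + 4)*(s + 4)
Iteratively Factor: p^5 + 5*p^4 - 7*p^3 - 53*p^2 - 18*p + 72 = (p - 3)*(p^4 + 8*p^3 + 17*p^2 - 2*p - 24) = (p - 3)*(p + 2)*(p^3 + 6*p^2 + 5*p - 12) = (p - 3)*(p + 2)*(p + 4)*(p^2 + 2*p - 3) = (p - 3)*(p + 2)*(p + 3)*(p + 4)*(p - 1)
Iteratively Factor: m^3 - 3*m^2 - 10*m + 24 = (m - 4)*(m^2 + m - 6) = (m - 4)*(m - 2)*(m + 3)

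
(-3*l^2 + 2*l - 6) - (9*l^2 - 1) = -12*l^2 + 2*l - 5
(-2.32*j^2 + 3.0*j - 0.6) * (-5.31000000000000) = 12.3192*j^2 - 15.93*j + 3.186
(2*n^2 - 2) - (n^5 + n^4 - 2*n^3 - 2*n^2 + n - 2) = -n^5 - n^4 + 2*n^3 + 4*n^2 - n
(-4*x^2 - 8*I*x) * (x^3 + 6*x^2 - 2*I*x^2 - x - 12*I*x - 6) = -4*x^5 - 24*x^4 - 12*x^3 - 72*x^2 + 8*I*x^2 + 48*I*x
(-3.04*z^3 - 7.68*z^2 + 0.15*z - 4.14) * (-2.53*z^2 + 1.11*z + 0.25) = 7.6912*z^5 + 16.056*z^4 - 9.6643*z^3 + 8.7207*z^2 - 4.5579*z - 1.035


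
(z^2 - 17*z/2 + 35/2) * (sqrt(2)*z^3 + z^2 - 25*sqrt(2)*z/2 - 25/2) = sqrt(2)*z^5 - 17*sqrt(2)*z^4/2 + z^4 - 17*z^3/2 + 5*sqrt(2)*z^3 + 5*z^2 + 425*sqrt(2)*z^2/4 - 875*sqrt(2)*z/4 + 425*z/4 - 875/4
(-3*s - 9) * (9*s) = -27*s^2 - 81*s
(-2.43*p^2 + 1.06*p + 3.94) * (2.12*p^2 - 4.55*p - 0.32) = -5.1516*p^4 + 13.3037*p^3 + 4.3074*p^2 - 18.2662*p - 1.2608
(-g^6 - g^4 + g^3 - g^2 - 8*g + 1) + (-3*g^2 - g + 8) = -g^6 - g^4 + g^3 - 4*g^2 - 9*g + 9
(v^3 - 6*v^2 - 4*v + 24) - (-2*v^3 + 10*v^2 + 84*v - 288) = 3*v^3 - 16*v^2 - 88*v + 312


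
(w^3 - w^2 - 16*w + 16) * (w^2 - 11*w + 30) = w^5 - 12*w^4 + 25*w^3 + 162*w^2 - 656*w + 480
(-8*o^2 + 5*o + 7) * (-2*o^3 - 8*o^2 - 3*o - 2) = 16*o^5 + 54*o^4 - 30*o^3 - 55*o^2 - 31*o - 14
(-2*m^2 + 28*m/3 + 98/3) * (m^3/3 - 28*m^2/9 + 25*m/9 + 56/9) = -2*m^5/3 + 28*m^4/3 - 640*m^3/27 - 2380*m^2/27 + 4018*m/27 + 5488/27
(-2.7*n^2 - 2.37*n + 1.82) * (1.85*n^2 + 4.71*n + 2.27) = -4.995*n^4 - 17.1015*n^3 - 13.9247*n^2 + 3.1923*n + 4.1314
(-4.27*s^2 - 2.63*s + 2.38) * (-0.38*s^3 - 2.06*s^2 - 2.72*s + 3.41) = 1.6226*s^5 + 9.7956*s^4 + 16.1278*s^3 - 12.3099*s^2 - 15.4419*s + 8.1158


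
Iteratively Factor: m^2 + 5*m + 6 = (m + 3)*(m + 2)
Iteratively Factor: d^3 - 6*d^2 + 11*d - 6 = (d - 3)*(d^2 - 3*d + 2) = (d - 3)*(d - 2)*(d - 1)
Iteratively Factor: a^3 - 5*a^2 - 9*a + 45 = (a + 3)*(a^2 - 8*a + 15) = (a - 5)*(a + 3)*(a - 3)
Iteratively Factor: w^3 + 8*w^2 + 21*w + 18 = (w + 3)*(w^2 + 5*w + 6) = (w + 2)*(w + 3)*(w + 3)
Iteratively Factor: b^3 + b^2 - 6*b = (b - 2)*(b^2 + 3*b) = (b - 2)*(b + 3)*(b)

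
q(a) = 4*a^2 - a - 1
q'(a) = 8*a - 1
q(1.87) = 11.12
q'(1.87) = 13.96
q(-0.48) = 0.40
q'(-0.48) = -4.84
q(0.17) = -1.05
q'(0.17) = 0.36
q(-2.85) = 34.34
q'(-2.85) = -23.80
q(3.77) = 52.08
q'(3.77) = 29.16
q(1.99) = 12.85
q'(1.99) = 14.92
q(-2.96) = 37.01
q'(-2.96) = -24.68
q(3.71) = 50.35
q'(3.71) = 28.68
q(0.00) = -1.00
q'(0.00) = -1.00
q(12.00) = 563.00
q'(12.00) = 95.00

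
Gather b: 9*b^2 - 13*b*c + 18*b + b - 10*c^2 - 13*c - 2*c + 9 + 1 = 9*b^2 + b*(19 - 13*c) - 10*c^2 - 15*c + 10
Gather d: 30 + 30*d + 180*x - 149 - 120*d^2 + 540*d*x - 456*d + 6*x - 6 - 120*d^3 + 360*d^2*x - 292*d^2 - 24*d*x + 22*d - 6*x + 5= -120*d^3 + d^2*(360*x - 412) + d*(516*x - 404) + 180*x - 120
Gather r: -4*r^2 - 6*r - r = -4*r^2 - 7*r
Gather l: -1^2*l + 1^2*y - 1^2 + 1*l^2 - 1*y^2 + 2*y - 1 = l^2 - l - y^2 + 3*y - 2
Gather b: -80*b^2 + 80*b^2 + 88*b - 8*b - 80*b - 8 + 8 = 0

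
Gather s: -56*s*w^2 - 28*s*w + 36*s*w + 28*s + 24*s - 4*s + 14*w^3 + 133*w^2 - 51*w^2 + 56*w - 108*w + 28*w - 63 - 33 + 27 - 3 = s*(-56*w^2 + 8*w + 48) + 14*w^3 + 82*w^2 - 24*w - 72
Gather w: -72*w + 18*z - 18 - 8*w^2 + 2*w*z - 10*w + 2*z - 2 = -8*w^2 + w*(2*z - 82) + 20*z - 20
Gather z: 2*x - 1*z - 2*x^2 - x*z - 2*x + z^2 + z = -2*x^2 - x*z + z^2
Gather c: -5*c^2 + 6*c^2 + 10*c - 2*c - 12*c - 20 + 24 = c^2 - 4*c + 4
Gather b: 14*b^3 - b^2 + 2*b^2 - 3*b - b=14*b^3 + b^2 - 4*b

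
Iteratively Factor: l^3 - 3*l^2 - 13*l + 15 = (l - 5)*(l^2 + 2*l - 3) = (l - 5)*(l + 3)*(l - 1)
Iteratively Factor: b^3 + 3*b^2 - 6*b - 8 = (b + 1)*(b^2 + 2*b - 8) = (b + 1)*(b + 4)*(b - 2)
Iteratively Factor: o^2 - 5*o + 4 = (o - 1)*(o - 4)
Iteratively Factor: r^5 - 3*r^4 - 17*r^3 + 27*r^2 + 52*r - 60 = (r + 3)*(r^4 - 6*r^3 + r^2 + 24*r - 20) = (r - 5)*(r + 3)*(r^3 - r^2 - 4*r + 4) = (r - 5)*(r - 1)*(r + 3)*(r^2 - 4) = (r - 5)*(r - 1)*(r + 2)*(r + 3)*(r - 2)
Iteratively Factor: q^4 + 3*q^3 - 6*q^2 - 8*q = (q + 4)*(q^3 - q^2 - 2*q) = q*(q + 4)*(q^2 - q - 2) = q*(q + 1)*(q + 4)*(q - 2)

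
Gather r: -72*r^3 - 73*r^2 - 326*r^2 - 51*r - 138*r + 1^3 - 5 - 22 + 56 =-72*r^3 - 399*r^2 - 189*r + 30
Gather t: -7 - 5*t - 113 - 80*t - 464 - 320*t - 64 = -405*t - 648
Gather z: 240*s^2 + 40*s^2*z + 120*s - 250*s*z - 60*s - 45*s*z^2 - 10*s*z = 240*s^2 - 45*s*z^2 + 60*s + z*(40*s^2 - 260*s)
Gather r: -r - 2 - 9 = -r - 11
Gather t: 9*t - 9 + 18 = 9*t + 9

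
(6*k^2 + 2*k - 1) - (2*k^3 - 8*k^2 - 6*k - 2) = -2*k^3 + 14*k^2 + 8*k + 1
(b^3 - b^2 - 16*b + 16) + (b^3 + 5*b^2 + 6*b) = 2*b^3 + 4*b^2 - 10*b + 16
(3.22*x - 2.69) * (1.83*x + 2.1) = 5.8926*x^2 + 1.8393*x - 5.649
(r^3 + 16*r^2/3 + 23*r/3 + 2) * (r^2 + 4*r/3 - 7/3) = r^5 + 20*r^4/3 + 112*r^3/9 - 2*r^2/9 - 137*r/9 - 14/3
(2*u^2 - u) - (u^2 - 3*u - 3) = u^2 + 2*u + 3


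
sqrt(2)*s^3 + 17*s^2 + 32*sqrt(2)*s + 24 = (s + 2*sqrt(2))*(s + 6*sqrt(2))*(sqrt(2)*s + 1)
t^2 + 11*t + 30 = (t + 5)*(t + 6)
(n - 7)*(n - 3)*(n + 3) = n^3 - 7*n^2 - 9*n + 63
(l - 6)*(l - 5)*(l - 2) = l^3 - 13*l^2 + 52*l - 60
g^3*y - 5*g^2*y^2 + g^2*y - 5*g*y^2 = g*(g - 5*y)*(g*y + y)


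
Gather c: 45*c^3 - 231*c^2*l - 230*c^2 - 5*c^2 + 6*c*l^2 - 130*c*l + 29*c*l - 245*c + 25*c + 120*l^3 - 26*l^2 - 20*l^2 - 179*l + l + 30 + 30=45*c^3 + c^2*(-231*l - 235) + c*(6*l^2 - 101*l - 220) + 120*l^3 - 46*l^2 - 178*l + 60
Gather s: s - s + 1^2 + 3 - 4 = 0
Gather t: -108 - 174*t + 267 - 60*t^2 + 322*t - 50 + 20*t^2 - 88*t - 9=-40*t^2 + 60*t + 100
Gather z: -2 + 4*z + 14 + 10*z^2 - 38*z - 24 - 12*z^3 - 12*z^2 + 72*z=-12*z^3 - 2*z^2 + 38*z - 12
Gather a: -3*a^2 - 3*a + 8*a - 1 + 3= -3*a^2 + 5*a + 2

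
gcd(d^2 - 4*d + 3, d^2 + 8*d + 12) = 1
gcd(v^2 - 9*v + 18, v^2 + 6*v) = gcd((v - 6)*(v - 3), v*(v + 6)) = 1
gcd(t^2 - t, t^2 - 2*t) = t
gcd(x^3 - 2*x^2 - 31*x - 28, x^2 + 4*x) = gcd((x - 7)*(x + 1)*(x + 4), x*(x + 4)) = x + 4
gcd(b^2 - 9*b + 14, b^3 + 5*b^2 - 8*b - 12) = b - 2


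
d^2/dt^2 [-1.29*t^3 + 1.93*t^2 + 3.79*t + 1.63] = 3.86 - 7.74*t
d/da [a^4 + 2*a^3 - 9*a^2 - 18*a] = 4*a^3 + 6*a^2 - 18*a - 18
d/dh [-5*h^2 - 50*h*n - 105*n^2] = -10*h - 50*n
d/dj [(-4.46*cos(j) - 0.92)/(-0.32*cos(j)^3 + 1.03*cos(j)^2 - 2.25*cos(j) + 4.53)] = (2.8544*cos(j)^3 - 3.7106*cos(j)^2 - 1.8952*cos(j) + 22.2738)*sin(j)/(0.1024*cos(j)^6 - 0.6592*cos(j)^5 + 2.5009*cos(j)^4 - 7.5342*cos(j)^3 + 14.3943*cos(j)^2 - 20.385*cos(j) + 20.5209)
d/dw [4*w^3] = 12*w^2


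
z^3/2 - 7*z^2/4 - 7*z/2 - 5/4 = (z/2 + 1/4)*(z - 5)*(z + 1)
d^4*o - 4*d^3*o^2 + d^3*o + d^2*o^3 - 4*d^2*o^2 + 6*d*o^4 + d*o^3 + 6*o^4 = (d - 3*o)*(d - 2*o)*(d + o)*(d*o + o)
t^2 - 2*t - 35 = (t - 7)*(t + 5)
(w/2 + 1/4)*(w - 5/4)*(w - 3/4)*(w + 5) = w^4/2 + 7*w^3/4 - 121*w^2/32 + 5*w/64 + 75/64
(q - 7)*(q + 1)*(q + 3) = q^3 - 3*q^2 - 25*q - 21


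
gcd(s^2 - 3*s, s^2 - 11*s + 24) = s - 3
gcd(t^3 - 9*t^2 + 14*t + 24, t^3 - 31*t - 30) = t^2 - 5*t - 6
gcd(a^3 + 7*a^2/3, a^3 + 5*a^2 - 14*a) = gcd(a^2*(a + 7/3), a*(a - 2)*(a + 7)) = a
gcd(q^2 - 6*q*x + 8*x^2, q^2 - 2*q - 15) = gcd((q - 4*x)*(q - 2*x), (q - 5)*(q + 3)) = 1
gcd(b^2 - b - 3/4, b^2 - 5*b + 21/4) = b - 3/2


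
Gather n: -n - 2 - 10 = -n - 12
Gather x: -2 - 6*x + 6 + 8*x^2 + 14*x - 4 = 8*x^2 + 8*x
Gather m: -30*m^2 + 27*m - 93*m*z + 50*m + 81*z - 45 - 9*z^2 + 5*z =-30*m^2 + m*(77 - 93*z) - 9*z^2 + 86*z - 45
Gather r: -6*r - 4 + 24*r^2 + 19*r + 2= 24*r^2 + 13*r - 2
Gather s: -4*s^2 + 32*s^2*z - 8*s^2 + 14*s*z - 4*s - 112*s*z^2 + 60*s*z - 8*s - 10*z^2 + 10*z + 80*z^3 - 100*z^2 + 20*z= s^2*(32*z - 12) + s*(-112*z^2 + 74*z - 12) + 80*z^3 - 110*z^2 + 30*z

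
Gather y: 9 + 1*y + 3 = y + 12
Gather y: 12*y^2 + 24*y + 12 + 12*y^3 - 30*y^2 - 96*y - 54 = 12*y^3 - 18*y^2 - 72*y - 42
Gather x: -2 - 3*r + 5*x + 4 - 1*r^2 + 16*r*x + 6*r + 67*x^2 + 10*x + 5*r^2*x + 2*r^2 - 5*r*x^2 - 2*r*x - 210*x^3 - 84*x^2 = r^2 + 3*r - 210*x^3 + x^2*(-5*r - 17) + x*(5*r^2 + 14*r + 15) + 2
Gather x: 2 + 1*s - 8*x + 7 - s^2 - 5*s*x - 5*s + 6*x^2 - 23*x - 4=-s^2 - 4*s + 6*x^2 + x*(-5*s - 31) + 5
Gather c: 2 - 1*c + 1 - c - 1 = 2 - 2*c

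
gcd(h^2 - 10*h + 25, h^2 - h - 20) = h - 5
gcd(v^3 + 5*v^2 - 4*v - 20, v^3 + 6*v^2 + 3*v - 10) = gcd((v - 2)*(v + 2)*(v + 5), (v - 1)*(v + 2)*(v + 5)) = v^2 + 7*v + 10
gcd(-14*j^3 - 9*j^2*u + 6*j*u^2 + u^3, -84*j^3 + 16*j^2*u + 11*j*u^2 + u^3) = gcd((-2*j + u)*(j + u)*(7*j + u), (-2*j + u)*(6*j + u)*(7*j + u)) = -14*j^2 + 5*j*u + u^2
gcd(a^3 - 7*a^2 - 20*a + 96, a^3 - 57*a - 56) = a - 8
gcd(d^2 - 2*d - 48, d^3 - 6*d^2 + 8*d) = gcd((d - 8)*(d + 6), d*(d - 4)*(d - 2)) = 1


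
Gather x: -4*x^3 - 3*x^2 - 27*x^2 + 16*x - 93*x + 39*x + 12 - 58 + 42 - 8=-4*x^3 - 30*x^2 - 38*x - 12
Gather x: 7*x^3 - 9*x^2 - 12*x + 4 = 7*x^3 - 9*x^2 - 12*x + 4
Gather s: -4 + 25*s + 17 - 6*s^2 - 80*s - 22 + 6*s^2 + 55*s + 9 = 0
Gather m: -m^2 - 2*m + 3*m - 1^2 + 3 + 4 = -m^2 + m + 6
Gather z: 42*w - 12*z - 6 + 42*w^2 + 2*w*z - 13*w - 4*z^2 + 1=42*w^2 + 29*w - 4*z^2 + z*(2*w - 12) - 5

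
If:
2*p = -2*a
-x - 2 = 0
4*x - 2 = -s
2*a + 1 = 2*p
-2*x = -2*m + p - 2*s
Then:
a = -1/4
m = -95/8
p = 1/4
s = 10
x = -2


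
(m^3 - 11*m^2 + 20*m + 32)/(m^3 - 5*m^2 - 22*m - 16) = (m - 4)/(m + 2)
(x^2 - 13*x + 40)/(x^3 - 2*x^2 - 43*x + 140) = (x - 8)/(x^2 + 3*x - 28)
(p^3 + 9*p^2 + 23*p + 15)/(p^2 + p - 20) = (p^2 + 4*p + 3)/(p - 4)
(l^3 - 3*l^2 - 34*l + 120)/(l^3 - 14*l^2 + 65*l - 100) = (l + 6)/(l - 5)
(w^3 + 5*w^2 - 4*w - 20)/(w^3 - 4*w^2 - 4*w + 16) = (w + 5)/(w - 4)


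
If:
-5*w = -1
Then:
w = 1/5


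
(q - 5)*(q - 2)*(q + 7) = q^3 - 39*q + 70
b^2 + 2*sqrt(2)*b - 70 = (b - 5*sqrt(2))*(b + 7*sqrt(2))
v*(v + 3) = v^2 + 3*v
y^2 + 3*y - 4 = (y - 1)*(y + 4)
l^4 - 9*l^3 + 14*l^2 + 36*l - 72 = (l - 6)*(l - 3)*(l - 2)*(l + 2)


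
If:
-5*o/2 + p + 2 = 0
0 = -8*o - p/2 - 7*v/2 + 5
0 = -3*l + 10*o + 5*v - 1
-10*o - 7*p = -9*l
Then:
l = 457/312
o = 257/260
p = 49/104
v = -467/520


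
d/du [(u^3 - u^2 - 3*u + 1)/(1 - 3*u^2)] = (-3*u^4 - 6*u^2 + 4*u - 3)/(9*u^4 - 6*u^2 + 1)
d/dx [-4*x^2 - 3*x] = -8*x - 3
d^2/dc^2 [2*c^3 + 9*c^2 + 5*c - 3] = 12*c + 18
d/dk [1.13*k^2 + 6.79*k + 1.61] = 2.26*k + 6.79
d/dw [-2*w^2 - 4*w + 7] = -4*w - 4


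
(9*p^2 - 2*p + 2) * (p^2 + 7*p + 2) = 9*p^4 + 61*p^3 + 6*p^2 + 10*p + 4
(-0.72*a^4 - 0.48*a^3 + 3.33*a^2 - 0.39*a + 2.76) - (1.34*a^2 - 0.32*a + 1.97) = -0.72*a^4 - 0.48*a^3 + 1.99*a^2 - 0.07*a + 0.79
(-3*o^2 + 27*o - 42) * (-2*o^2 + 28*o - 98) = 6*o^4 - 138*o^3 + 1134*o^2 - 3822*o + 4116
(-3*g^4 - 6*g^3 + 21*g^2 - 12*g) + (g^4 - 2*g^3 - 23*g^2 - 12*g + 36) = -2*g^4 - 8*g^3 - 2*g^2 - 24*g + 36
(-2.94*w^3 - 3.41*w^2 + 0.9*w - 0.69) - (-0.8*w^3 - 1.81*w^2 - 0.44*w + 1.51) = -2.14*w^3 - 1.6*w^2 + 1.34*w - 2.2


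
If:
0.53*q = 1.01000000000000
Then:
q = 1.91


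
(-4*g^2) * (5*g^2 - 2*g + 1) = -20*g^4 + 8*g^3 - 4*g^2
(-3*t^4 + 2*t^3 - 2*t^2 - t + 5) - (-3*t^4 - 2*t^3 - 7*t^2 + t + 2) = 4*t^3 + 5*t^2 - 2*t + 3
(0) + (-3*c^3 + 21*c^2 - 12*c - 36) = -3*c^3 + 21*c^2 - 12*c - 36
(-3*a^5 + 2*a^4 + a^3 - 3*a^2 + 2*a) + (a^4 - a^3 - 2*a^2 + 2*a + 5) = -3*a^5 + 3*a^4 - 5*a^2 + 4*a + 5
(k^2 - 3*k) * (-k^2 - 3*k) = -k^4 + 9*k^2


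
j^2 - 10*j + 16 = (j - 8)*(j - 2)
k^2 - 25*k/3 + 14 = (k - 6)*(k - 7/3)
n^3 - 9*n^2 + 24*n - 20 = (n - 5)*(n - 2)^2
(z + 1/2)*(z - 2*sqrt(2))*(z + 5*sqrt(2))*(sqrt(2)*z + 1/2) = sqrt(2)*z^4 + sqrt(2)*z^3/2 + 13*z^3/2 - 37*sqrt(2)*z^2/2 + 13*z^2/4 - 37*sqrt(2)*z/4 - 10*z - 5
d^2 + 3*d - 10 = (d - 2)*(d + 5)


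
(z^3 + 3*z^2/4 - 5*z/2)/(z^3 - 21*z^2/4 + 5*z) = (z + 2)/(z - 4)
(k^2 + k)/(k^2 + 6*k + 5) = k/(k + 5)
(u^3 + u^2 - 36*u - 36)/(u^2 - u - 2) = (u^2 - 36)/(u - 2)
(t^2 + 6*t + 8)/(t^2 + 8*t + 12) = (t + 4)/(t + 6)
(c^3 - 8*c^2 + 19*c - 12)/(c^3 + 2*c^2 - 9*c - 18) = (c^2 - 5*c + 4)/(c^2 + 5*c + 6)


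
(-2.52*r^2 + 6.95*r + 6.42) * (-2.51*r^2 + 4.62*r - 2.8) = 6.3252*r^4 - 29.0869*r^3 + 23.0508*r^2 + 10.2004*r - 17.976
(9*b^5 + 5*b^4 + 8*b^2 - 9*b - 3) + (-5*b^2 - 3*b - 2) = 9*b^5 + 5*b^4 + 3*b^2 - 12*b - 5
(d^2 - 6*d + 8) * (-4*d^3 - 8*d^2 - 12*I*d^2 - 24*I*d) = -4*d^5 + 16*d^4 - 12*I*d^4 + 16*d^3 + 48*I*d^3 - 64*d^2 + 48*I*d^2 - 192*I*d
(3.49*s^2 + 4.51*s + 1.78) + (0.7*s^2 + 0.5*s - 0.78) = 4.19*s^2 + 5.01*s + 1.0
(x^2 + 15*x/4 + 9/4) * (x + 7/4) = x^3 + 11*x^2/2 + 141*x/16 + 63/16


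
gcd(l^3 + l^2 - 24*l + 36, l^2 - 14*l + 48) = 1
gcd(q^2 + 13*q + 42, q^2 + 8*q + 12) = q + 6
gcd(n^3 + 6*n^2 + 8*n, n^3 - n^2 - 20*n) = n^2 + 4*n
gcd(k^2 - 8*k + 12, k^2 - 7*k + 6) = k - 6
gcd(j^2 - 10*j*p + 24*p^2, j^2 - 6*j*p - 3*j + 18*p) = -j + 6*p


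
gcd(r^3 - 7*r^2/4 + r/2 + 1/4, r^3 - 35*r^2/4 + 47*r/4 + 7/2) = r + 1/4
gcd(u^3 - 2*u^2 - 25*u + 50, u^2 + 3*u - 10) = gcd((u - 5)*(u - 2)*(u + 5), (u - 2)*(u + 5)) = u^2 + 3*u - 10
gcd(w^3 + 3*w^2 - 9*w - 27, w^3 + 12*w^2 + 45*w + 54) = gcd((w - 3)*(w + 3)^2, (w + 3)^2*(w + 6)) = w^2 + 6*w + 9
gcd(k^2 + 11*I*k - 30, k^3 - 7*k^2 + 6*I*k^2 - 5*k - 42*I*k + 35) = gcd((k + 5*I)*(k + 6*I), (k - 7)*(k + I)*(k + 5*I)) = k + 5*I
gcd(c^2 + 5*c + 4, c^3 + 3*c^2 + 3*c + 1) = c + 1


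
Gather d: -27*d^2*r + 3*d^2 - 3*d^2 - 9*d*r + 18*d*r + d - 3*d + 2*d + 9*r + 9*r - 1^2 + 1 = -27*d^2*r + 9*d*r + 18*r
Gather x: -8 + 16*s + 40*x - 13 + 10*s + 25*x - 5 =26*s + 65*x - 26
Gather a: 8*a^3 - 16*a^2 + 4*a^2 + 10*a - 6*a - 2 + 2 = 8*a^3 - 12*a^2 + 4*a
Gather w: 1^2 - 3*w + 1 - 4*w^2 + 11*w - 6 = -4*w^2 + 8*w - 4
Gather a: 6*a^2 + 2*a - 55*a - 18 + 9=6*a^2 - 53*a - 9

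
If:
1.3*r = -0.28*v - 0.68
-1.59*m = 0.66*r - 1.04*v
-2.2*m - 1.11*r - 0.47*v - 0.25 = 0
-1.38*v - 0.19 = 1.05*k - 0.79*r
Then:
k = -0.46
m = 0.16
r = -0.51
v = -0.08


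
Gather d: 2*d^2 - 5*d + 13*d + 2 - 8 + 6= 2*d^2 + 8*d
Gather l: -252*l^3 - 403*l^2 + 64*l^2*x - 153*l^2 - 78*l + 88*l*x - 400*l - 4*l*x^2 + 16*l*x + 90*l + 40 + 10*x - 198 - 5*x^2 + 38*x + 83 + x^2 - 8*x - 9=-252*l^3 + l^2*(64*x - 556) + l*(-4*x^2 + 104*x - 388) - 4*x^2 + 40*x - 84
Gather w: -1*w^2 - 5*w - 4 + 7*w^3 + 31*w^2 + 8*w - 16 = 7*w^3 + 30*w^2 + 3*w - 20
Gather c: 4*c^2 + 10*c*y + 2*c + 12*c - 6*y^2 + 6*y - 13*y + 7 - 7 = 4*c^2 + c*(10*y + 14) - 6*y^2 - 7*y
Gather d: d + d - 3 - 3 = 2*d - 6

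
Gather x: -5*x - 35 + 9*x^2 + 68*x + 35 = 9*x^2 + 63*x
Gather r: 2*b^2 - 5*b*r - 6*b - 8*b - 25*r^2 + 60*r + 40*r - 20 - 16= 2*b^2 - 14*b - 25*r^2 + r*(100 - 5*b) - 36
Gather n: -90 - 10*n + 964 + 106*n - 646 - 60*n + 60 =36*n + 288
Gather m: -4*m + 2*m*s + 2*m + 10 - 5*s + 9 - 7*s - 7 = m*(2*s - 2) - 12*s + 12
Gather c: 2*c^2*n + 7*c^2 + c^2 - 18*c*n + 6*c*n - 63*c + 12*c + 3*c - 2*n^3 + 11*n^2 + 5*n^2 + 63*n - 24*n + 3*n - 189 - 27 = c^2*(2*n + 8) + c*(-12*n - 48) - 2*n^3 + 16*n^2 + 42*n - 216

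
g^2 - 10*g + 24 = (g - 6)*(g - 4)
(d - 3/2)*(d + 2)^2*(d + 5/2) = d^4 + 5*d^3 + 17*d^2/4 - 11*d - 15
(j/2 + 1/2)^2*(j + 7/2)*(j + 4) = j^4/4 + 19*j^3/8 + 15*j^2/2 + 71*j/8 + 7/2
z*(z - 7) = z^2 - 7*z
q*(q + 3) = q^2 + 3*q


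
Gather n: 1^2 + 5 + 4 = 10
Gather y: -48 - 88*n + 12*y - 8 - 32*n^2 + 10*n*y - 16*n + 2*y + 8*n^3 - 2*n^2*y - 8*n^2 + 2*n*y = 8*n^3 - 40*n^2 - 104*n + y*(-2*n^2 + 12*n + 14) - 56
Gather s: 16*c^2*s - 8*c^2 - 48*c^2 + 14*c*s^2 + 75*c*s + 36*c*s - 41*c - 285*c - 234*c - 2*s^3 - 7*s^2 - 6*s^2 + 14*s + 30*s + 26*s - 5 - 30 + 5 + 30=-56*c^2 - 560*c - 2*s^3 + s^2*(14*c - 13) + s*(16*c^2 + 111*c + 70)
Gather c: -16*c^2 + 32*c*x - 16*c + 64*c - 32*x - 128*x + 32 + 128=-16*c^2 + c*(32*x + 48) - 160*x + 160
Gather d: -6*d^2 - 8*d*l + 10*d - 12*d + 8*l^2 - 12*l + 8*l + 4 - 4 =-6*d^2 + d*(-8*l - 2) + 8*l^2 - 4*l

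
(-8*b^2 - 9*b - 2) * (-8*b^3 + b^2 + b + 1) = 64*b^5 + 64*b^4 - b^3 - 19*b^2 - 11*b - 2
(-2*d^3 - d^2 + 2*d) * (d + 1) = -2*d^4 - 3*d^3 + d^2 + 2*d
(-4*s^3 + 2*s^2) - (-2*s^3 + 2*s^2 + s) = -2*s^3 - s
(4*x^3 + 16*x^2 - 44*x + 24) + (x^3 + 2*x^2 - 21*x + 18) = 5*x^3 + 18*x^2 - 65*x + 42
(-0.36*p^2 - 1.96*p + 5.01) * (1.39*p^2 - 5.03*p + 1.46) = -0.5004*p^4 - 0.9136*p^3 + 16.2971*p^2 - 28.0619*p + 7.3146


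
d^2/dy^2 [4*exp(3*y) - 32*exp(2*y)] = (36*exp(y) - 128)*exp(2*y)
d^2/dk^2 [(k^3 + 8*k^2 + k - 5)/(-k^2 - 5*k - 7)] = 6*(7*k^3 + 26*k^2 - 17*k - 89)/(k^6 + 15*k^5 + 96*k^4 + 335*k^3 + 672*k^2 + 735*k + 343)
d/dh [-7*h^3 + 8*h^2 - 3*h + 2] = -21*h^2 + 16*h - 3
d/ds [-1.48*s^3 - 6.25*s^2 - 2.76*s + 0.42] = -4.44*s^2 - 12.5*s - 2.76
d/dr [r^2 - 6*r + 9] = 2*r - 6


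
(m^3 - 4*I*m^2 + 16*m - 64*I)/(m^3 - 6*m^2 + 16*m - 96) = (m - 4*I)/(m - 6)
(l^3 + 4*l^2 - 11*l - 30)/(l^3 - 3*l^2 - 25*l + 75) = (l + 2)/(l - 5)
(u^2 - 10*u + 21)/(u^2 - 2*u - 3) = (u - 7)/(u + 1)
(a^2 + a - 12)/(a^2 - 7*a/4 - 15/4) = 4*(a + 4)/(4*a + 5)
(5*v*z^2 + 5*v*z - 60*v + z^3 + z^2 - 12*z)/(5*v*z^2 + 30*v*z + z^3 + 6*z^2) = (z^2 + z - 12)/(z*(z + 6))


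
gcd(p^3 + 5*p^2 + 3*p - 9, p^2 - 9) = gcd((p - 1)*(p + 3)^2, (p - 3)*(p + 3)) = p + 3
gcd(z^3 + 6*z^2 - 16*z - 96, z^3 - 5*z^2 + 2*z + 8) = z - 4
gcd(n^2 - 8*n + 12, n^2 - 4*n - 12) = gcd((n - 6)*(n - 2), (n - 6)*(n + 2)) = n - 6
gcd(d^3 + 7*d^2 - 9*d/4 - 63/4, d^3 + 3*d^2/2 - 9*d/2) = d - 3/2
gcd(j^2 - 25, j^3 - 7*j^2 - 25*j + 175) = j^2 - 25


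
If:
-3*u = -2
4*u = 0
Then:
No Solution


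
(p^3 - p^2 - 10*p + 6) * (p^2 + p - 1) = p^5 - 12*p^3 - 3*p^2 + 16*p - 6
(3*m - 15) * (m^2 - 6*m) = 3*m^3 - 33*m^2 + 90*m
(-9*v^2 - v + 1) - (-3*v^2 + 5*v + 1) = -6*v^2 - 6*v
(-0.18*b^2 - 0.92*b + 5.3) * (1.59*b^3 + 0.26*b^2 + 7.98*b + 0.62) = -0.2862*b^5 - 1.5096*b^4 + 6.7514*b^3 - 6.0752*b^2 + 41.7236*b + 3.286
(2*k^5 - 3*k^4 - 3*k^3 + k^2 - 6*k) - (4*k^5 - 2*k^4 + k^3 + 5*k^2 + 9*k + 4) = -2*k^5 - k^4 - 4*k^3 - 4*k^2 - 15*k - 4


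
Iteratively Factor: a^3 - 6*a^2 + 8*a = (a - 2)*(a^2 - 4*a) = a*(a - 2)*(a - 4)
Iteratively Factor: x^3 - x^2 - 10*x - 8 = (x + 1)*(x^2 - 2*x - 8) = (x + 1)*(x + 2)*(x - 4)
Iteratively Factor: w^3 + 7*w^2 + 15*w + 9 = (w + 3)*(w^2 + 4*w + 3) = (w + 3)^2*(w + 1)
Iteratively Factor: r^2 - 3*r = (r)*(r - 3)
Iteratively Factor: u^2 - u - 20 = (u - 5)*(u + 4)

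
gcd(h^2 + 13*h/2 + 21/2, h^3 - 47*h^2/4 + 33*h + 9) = 1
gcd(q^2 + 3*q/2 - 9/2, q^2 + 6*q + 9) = q + 3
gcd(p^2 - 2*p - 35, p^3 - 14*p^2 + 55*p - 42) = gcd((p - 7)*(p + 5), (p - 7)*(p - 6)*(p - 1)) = p - 7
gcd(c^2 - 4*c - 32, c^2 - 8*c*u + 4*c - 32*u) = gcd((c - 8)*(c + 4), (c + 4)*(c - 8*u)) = c + 4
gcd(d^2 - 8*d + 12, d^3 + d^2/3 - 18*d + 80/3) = d - 2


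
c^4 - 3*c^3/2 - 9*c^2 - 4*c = c*(c - 4)*(c + 1/2)*(c + 2)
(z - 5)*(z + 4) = z^2 - z - 20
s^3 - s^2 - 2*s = s*(s - 2)*(s + 1)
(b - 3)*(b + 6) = b^2 + 3*b - 18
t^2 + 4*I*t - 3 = (t + I)*(t + 3*I)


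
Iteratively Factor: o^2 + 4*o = (o + 4)*(o)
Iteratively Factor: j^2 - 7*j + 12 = (j - 4)*(j - 3)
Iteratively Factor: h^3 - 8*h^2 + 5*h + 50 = (h - 5)*(h^2 - 3*h - 10) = (h - 5)^2*(h + 2)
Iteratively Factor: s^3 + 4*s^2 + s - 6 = (s + 2)*(s^2 + 2*s - 3) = (s + 2)*(s + 3)*(s - 1)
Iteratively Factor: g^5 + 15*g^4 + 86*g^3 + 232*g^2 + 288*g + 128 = (g + 4)*(g^4 + 11*g^3 + 42*g^2 + 64*g + 32) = (g + 1)*(g + 4)*(g^3 + 10*g^2 + 32*g + 32) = (g + 1)*(g + 4)^2*(g^2 + 6*g + 8) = (g + 1)*(g + 2)*(g + 4)^2*(g + 4)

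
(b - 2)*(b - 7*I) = b^2 - 2*b - 7*I*b + 14*I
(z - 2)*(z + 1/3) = z^2 - 5*z/3 - 2/3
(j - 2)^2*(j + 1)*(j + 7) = j^4 + 4*j^3 - 21*j^2 + 4*j + 28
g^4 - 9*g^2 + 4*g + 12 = (g - 2)^2*(g + 1)*(g + 3)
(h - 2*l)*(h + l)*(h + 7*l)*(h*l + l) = h^4*l + 6*h^3*l^2 + h^3*l - 9*h^2*l^3 + 6*h^2*l^2 - 14*h*l^4 - 9*h*l^3 - 14*l^4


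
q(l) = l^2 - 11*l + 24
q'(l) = 2*l - 11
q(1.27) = 11.64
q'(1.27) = -8.46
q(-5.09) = 105.90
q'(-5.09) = -21.18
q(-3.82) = 80.61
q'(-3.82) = -18.64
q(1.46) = 10.07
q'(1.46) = -8.08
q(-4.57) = 95.15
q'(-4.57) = -20.14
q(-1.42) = 41.64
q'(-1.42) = -13.84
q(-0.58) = 30.72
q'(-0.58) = -12.16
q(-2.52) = 58.07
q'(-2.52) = -16.04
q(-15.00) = 414.00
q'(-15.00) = -41.00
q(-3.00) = 66.00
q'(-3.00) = -17.00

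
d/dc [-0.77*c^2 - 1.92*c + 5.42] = -1.54*c - 1.92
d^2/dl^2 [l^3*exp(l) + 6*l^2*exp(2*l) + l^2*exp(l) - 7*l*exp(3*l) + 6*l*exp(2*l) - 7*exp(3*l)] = (l^3 + 24*l^2*exp(l) + 7*l^2 - 63*l*exp(2*l) + 72*l*exp(l) + 10*l - 105*exp(2*l) + 36*exp(l) + 2)*exp(l)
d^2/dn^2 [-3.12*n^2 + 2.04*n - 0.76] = -6.24000000000000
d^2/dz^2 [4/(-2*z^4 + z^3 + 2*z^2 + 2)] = 8*(z^2*(-8*z^2 + 3*z + 4)^2 + (12*z^2 - 3*z - 2)*(-2*z^4 + z^3 + 2*z^2 + 2))/(-2*z^4 + z^3 + 2*z^2 + 2)^3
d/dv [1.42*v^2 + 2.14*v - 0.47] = 2.84*v + 2.14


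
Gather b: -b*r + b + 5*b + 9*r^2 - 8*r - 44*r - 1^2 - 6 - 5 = b*(6 - r) + 9*r^2 - 52*r - 12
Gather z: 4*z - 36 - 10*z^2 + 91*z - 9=-10*z^2 + 95*z - 45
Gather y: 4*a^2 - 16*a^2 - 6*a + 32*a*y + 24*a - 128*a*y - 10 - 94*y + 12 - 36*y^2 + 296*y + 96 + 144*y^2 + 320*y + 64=-12*a^2 + 18*a + 108*y^2 + y*(522 - 96*a) + 162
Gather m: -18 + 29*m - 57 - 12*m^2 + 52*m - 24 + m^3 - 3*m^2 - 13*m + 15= m^3 - 15*m^2 + 68*m - 84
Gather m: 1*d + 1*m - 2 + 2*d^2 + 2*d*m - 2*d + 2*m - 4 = 2*d^2 - d + m*(2*d + 3) - 6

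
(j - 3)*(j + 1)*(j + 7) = j^3 + 5*j^2 - 17*j - 21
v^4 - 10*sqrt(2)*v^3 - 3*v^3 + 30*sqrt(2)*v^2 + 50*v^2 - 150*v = v*(v - 3)*(v - 5*sqrt(2))^2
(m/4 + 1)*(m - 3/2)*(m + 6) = m^3/4 + 17*m^2/8 + 9*m/4 - 9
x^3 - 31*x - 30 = (x - 6)*(x + 1)*(x + 5)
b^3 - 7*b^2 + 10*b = b*(b - 5)*(b - 2)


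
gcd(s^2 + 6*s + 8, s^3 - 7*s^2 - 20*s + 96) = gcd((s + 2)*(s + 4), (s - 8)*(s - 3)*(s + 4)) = s + 4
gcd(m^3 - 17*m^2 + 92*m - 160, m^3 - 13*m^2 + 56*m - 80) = m^2 - 9*m + 20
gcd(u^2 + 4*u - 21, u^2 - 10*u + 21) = u - 3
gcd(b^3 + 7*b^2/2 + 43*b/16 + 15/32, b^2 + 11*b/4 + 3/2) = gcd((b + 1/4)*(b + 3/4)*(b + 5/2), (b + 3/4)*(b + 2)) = b + 3/4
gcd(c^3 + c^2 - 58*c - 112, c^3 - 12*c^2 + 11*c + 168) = c - 8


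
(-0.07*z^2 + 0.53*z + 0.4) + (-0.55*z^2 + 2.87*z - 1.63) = -0.62*z^2 + 3.4*z - 1.23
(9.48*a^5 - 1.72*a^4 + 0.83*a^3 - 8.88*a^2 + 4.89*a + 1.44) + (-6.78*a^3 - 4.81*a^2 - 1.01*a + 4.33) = 9.48*a^5 - 1.72*a^4 - 5.95*a^3 - 13.69*a^2 + 3.88*a + 5.77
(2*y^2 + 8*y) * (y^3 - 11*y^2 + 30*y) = 2*y^5 - 14*y^4 - 28*y^3 + 240*y^2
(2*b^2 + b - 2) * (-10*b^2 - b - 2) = -20*b^4 - 12*b^3 + 15*b^2 + 4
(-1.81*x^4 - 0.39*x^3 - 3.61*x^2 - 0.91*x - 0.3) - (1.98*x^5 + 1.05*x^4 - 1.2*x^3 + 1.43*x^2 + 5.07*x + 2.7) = -1.98*x^5 - 2.86*x^4 + 0.81*x^3 - 5.04*x^2 - 5.98*x - 3.0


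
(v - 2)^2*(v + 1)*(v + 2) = v^4 - v^3 - 6*v^2 + 4*v + 8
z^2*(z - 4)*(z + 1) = z^4 - 3*z^3 - 4*z^2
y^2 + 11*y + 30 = (y + 5)*(y + 6)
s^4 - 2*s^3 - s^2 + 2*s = s*(s - 2)*(s - 1)*(s + 1)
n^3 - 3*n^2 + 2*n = n*(n - 2)*(n - 1)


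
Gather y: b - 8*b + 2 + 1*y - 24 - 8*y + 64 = -7*b - 7*y + 42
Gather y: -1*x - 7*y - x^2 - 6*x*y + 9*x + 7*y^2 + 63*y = -x^2 + 8*x + 7*y^2 + y*(56 - 6*x)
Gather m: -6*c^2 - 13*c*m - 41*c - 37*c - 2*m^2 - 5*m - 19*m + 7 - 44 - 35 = -6*c^2 - 78*c - 2*m^2 + m*(-13*c - 24) - 72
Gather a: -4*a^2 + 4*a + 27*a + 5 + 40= -4*a^2 + 31*a + 45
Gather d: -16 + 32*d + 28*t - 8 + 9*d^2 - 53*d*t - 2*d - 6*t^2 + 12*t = 9*d^2 + d*(30 - 53*t) - 6*t^2 + 40*t - 24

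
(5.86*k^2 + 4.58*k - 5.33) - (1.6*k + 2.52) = 5.86*k^2 + 2.98*k - 7.85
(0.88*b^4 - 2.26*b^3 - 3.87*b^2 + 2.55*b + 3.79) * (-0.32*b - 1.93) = -0.2816*b^5 - 0.9752*b^4 + 5.6002*b^3 + 6.6531*b^2 - 6.1343*b - 7.3147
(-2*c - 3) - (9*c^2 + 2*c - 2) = -9*c^2 - 4*c - 1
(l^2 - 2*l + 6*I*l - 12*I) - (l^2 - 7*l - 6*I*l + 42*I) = 5*l + 12*I*l - 54*I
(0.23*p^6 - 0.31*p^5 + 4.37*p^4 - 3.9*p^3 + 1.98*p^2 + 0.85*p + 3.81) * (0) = 0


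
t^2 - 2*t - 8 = (t - 4)*(t + 2)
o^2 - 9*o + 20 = (o - 5)*(o - 4)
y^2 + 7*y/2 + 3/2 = (y + 1/2)*(y + 3)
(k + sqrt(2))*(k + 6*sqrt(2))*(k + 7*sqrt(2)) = k^3 + 14*sqrt(2)*k^2 + 110*k + 84*sqrt(2)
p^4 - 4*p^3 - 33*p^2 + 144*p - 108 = (p - 6)*(p - 3)*(p - 1)*(p + 6)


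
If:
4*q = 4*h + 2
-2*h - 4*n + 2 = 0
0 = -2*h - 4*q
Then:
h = -1/3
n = 2/3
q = 1/6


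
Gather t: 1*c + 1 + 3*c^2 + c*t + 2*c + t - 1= 3*c^2 + 3*c + t*(c + 1)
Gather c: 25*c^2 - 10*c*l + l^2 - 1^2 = 25*c^2 - 10*c*l + l^2 - 1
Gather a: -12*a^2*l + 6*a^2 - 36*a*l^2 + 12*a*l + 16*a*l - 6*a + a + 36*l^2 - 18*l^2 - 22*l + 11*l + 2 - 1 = a^2*(6 - 12*l) + a*(-36*l^2 + 28*l - 5) + 18*l^2 - 11*l + 1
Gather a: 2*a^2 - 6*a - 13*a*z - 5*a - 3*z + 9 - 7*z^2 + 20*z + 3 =2*a^2 + a*(-13*z - 11) - 7*z^2 + 17*z + 12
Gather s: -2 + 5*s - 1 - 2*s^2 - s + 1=-2*s^2 + 4*s - 2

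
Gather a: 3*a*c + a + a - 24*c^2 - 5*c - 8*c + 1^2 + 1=a*(3*c + 2) - 24*c^2 - 13*c + 2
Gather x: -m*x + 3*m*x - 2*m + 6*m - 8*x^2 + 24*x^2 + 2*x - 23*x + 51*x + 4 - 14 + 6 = 4*m + 16*x^2 + x*(2*m + 30) - 4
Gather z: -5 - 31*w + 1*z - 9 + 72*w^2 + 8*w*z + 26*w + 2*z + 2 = 72*w^2 - 5*w + z*(8*w + 3) - 12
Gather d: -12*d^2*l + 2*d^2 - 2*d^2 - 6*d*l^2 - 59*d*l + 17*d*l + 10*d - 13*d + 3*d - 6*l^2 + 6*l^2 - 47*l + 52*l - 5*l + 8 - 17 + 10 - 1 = -12*d^2*l + d*(-6*l^2 - 42*l)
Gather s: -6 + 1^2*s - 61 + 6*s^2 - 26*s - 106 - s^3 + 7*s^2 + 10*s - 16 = -s^3 + 13*s^2 - 15*s - 189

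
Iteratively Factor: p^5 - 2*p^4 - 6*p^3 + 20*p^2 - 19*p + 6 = (p + 3)*(p^4 - 5*p^3 + 9*p^2 - 7*p + 2) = (p - 2)*(p + 3)*(p^3 - 3*p^2 + 3*p - 1) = (p - 2)*(p - 1)*(p + 3)*(p^2 - 2*p + 1) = (p - 2)*(p - 1)^2*(p + 3)*(p - 1)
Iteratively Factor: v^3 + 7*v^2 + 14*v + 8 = (v + 2)*(v^2 + 5*v + 4) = (v + 2)*(v + 4)*(v + 1)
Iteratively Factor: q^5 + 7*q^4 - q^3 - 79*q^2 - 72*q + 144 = (q + 3)*(q^4 + 4*q^3 - 13*q^2 - 40*q + 48) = (q + 3)*(q + 4)*(q^3 - 13*q + 12) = (q - 3)*(q + 3)*(q + 4)*(q^2 + 3*q - 4) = (q - 3)*(q - 1)*(q + 3)*(q + 4)*(q + 4)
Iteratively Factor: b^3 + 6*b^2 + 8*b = (b + 4)*(b^2 + 2*b) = b*(b + 4)*(b + 2)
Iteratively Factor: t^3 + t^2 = (t)*(t^2 + t) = t^2*(t + 1)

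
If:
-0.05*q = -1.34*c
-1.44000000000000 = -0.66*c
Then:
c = 2.18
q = 58.47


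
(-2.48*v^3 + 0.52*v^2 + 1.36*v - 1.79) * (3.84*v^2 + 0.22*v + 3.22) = -9.5232*v^5 + 1.4512*v^4 - 2.6488*v^3 - 4.9*v^2 + 3.9854*v - 5.7638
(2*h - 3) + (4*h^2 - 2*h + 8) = 4*h^2 + 5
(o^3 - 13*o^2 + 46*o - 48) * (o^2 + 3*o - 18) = o^5 - 10*o^4 - 11*o^3 + 324*o^2 - 972*o + 864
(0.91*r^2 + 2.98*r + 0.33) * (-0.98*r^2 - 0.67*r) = -0.8918*r^4 - 3.5301*r^3 - 2.32*r^2 - 0.2211*r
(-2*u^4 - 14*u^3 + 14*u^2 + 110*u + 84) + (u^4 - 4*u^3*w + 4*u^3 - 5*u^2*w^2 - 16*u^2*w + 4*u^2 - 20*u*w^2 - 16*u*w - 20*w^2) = -u^4 - 4*u^3*w - 10*u^3 - 5*u^2*w^2 - 16*u^2*w + 18*u^2 - 20*u*w^2 - 16*u*w + 110*u - 20*w^2 + 84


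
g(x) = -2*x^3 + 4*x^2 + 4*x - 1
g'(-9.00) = -554.00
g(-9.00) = 1745.00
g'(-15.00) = -1466.00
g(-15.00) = 7589.00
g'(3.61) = -45.31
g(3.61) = -28.52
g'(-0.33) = 0.71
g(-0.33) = -1.81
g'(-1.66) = -25.81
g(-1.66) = 12.53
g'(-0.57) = -2.51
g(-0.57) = -1.61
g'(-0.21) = 2.06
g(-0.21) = -1.65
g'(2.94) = -24.34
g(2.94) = -5.49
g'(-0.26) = 1.51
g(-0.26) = -1.73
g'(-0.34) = 0.59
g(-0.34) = -1.82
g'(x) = -6*x^2 + 8*x + 4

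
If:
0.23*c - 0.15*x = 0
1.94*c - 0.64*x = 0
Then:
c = 0.00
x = 0.00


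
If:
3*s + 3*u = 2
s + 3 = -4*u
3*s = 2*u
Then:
No Solution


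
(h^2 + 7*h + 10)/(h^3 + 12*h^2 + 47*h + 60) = (h + 2)/(h^2 + 7*h + 12)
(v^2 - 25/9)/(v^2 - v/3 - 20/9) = (3*v + 5)/(3*v + 4)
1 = 1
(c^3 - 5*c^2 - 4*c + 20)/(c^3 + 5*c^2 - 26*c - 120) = (c^2 - 4)/(c^2 + 10*c + 24)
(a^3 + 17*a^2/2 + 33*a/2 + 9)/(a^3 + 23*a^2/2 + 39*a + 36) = (a + 1)/(a + 4)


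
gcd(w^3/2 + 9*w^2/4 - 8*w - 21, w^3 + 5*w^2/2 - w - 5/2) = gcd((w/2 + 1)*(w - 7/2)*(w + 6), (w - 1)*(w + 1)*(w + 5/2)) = 1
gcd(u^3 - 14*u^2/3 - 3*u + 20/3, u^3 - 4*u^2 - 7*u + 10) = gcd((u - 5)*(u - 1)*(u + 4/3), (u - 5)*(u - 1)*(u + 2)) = u^2 - 6*u + 5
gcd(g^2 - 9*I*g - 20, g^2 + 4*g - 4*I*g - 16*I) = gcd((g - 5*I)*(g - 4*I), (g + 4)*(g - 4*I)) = g - 4*I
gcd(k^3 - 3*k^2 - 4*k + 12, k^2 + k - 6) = k - 2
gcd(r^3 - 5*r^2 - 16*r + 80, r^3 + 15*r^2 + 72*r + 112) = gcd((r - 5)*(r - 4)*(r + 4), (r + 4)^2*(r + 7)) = r + 4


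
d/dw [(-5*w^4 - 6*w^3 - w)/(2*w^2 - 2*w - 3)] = (-20*w^5 + 18*w^4 + 84*w^3 + 56*w^2 + 3)/(4*w^4 - 8*w^3 - 8*w^2 + 12*w + 9)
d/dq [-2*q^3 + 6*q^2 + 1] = 6*q*(2 - q)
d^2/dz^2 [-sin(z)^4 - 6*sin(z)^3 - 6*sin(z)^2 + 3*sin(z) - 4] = 16*sin(z)^4 + 54*sin(z)^3 + 12*sin(z)^2 - 39*sin(z) - 12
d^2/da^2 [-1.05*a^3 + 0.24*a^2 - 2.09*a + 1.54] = 0.48 - 6.3*a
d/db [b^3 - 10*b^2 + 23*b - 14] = 3*b^2 - 20*b + 23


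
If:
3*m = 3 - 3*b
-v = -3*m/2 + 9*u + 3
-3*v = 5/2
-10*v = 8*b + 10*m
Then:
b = 5/6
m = 1/6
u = -23/108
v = -5/6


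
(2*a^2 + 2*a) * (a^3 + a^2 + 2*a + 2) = 2*a^5 + 4*a^4 + 6*a^3 + 8*a^2 + 4*a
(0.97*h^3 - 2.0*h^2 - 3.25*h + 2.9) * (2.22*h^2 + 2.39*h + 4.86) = 2.1534*h^5 - 2.1217*h^4 - 7.2808*h^3 - 11.0495*h^2 - 8.864*h + 14.094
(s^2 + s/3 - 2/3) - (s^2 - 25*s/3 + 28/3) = 26*s/3 - 10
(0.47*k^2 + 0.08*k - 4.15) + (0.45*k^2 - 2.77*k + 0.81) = 0.92*k^2 - 2.69*k - 3.34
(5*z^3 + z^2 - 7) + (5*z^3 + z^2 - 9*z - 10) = 10*z^3 + 2*z^2 - 9*z - 17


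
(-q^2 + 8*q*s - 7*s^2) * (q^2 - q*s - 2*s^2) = -q^4 + 9*q^3*s - 13*q^2*s^2 - 9*q*s^3 + 14*s^4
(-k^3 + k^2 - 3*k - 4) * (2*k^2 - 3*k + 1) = -2*k^5 + 5*k^4 - 10*k^3 + 2*k^2 + 9*k - 4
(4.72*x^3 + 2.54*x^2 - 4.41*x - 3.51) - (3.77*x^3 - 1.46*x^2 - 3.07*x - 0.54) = 0.95*x^3 + 4.0*x^2 - 1.34*x - 2.97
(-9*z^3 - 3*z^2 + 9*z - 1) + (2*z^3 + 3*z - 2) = -7*z^3 - 3*z^2 + 12*z - 3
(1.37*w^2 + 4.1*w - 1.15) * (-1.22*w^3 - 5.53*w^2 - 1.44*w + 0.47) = -1.6714*w^5 - 12.5781*w^4 - 23.2428*w^3 + 1.0994*w^2 + 3.583*w - 0.5405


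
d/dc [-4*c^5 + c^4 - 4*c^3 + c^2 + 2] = 2*c*(-10*c^3 + 2*c^2 - 6*c + 1)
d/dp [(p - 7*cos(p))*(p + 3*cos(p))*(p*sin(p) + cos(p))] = p^3*cos(p) + 2*p^2*sin(p) - 8*p^2*cos(p)^2 + 4*p^2 - 63*p*cos(p)^3 + 44*p*cos(p) + 42*sin(p)*cos(p)^2 - 4*cos(p)^2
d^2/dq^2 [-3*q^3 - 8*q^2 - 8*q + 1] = -18*q - 16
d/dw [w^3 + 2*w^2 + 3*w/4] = 3*w^2 + 4*w + 3/4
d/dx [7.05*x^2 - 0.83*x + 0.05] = 14.1*x - 0.83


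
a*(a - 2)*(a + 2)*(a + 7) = a^4 + 7*a^3 - 4*a^2 - 28*a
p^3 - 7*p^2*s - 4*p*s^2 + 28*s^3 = (p - 7*s)*(p - 2*s)*(p + 2*s)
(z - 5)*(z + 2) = z^2 - 3*z - 10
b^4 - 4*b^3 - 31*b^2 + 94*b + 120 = (b - 6)*(b - 4)*(b + 1)*(b + 5)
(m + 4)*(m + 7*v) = m^2 + 7*m*v + 4*m + 28*v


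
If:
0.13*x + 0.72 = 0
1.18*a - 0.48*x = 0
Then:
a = -2.25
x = -5.54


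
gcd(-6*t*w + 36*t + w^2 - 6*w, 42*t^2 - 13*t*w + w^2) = 6*t - w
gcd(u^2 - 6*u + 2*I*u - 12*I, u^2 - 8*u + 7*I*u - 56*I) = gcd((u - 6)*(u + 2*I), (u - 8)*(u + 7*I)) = 1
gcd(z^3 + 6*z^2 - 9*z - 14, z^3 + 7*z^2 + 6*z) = z + 1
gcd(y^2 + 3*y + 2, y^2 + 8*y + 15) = 1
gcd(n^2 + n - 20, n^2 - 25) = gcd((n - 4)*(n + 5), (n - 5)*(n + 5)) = n + 5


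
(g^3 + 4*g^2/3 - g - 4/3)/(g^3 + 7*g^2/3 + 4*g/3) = (g - 1)/g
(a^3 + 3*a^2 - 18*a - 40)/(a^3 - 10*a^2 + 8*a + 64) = (a + 5)/(a - 8)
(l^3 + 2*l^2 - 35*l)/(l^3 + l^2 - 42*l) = (l - 5)/(l - 6)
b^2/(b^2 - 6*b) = b/(b - 6)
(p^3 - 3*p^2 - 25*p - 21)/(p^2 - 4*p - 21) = p + 1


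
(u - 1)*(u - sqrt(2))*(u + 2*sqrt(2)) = u^3 - u^2 + sqrt(2)*u^2 - 4*u - sqrt(2)*u + 4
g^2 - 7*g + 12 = (g - 4)*(g - 3)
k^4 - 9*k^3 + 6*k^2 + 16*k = k*(k - 8)*(k - 2)*(k + 1)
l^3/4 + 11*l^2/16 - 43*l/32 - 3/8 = (l/4 + 1)*(l - 3/2)*(l + 1/4)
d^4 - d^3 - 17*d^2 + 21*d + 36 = (d - 3)^2*(d + 1)*(d + 4)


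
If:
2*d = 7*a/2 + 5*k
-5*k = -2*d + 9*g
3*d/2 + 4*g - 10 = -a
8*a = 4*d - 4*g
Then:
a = 360/221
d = 860/221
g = 140/221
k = 92/221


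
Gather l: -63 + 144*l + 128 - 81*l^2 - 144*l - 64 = 1 - 81*l^2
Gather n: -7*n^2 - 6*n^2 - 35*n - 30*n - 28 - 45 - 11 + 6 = -13*n^2 - 65*n - 78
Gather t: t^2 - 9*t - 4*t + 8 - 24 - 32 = t^2 - 13*t - 48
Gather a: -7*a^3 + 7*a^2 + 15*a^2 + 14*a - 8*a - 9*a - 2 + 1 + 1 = -7*a^3 + 22*a^2 - 3*a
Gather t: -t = -t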